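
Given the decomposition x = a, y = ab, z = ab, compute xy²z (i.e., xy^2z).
aababab

Given x = 'a', y = 'ab', z = 'ab' and i = 2:

xy^2z = x + y·y·...·y (2 times) + z
       = 'a' + 'ab'^2 + 'ab'
       = 'a' + 'abab' + 'ab'
       = 'aababab'

The pumped string is 'aababab' with length 7.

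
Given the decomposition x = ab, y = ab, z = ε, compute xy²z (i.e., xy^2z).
ababab

Given x = 'ab', y = 'ab', z = '' and i = 2:

xy^2z = x + y·y·...·y (2 times) + z
       = 'ab' + 'ab'^2 + ''
       = 'ab' + 'abab' + ''
       = 'ababab'

The pumped string is 'ababab' with length 6.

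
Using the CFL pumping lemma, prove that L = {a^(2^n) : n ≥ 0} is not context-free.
Assume for contradiction that L is context-free, and let p ≥ 1 be the pumping length given by the pumping lemma for CFLs.
Choose s = a^(2^p). Then s ∈ L and |s| = 2^p ≥ p.
By the CFL pumping lemma, s = uvxyz for some u, v, x, y, z with |vxy| ≤ p, |vy| ≥ 1, and uv^i xy^i z ∈ L for every i ≥ 0.
All symbols are a's, so only lengths matter: let k = |vy|, with 1 ≤ k ≤ |vxy| ≤ p < 2^p.

Take i = 2: |uv²xy²z| = 2^p + k, and 2^p < 2^p + k < 2^p + 2^p = 2^(p+1).
So the length lies strictly between consecutive powers of two and is not a power of 2; uv²xy²z ∉ L.

This contradicts the CFL pumping lemma, which requires uv^i xy^i z ∈ L for all i ≥ 0.
Hence L = {a^(2^n) : n ≥ 0} is not context-free. ∎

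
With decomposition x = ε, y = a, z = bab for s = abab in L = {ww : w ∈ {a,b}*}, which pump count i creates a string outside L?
i = 2

xy²z = ε · aa · bab = aabab; aabab has odd length 5, so it cannot be written as ww and is not in L.
(Other choices also work, e.g. i = 0, 3; only i = 1 is guaranteed to stay in L since xy¹z = s.)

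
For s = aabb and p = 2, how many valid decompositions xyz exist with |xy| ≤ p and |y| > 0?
3

For s = 'aabb' with pumping length p = 2:

Constraints: |xy| ≤ 2, |y| > 0

Valid decompositions (|xy| ≤ p, |y| ≥ 1):
  • x='', y='a', z='abb'
  • x='a', y='a', z='bb'
  • x='', y='aa', z='bb'

Total count: 3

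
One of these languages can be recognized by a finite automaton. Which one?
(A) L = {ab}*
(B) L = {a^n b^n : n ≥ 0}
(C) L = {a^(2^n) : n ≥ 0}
(A) {ab}*

(A) L = {ab}* is regular.

This can be recognized by a finite automaton (DFA/NFA).
Regular expressions like {ab}* define regular languages.

The other choices are not regular:
- {a^(2^n) : n ≥ 0}: After pumping, length is no longer a power of 2
- {a^n b^n : n ≥ 0}: After pumping, the number of a's and b's become unequal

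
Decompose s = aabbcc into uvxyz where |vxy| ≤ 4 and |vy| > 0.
u='a', v='a', x='bb', y='c', z='c'

For s = aabbcc with pumping length p = 4:

One valid decomposition:
- u = 'a'
- v = 'a'
- x = 'bb'
- y = 'c'
- z = 'c'

Verification:
- uvxyz = 'a' + 'a' + 'bb' + 'c' + 'c' = aabbcc ✓
- |vxy| = |'abbc'| = 4 ≤ 4 ✓
- |vy| = |'ac'| = 2 > 0 ✓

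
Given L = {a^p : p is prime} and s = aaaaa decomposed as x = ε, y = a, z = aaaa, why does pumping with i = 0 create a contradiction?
xy⁰z = aaaa ∉ L

Pumping with i = 0 replaces y = a by y⁰ = ε:
- Original: s = xyz = aaaaa; aaaaa has length 5, which is prime, so it is in L
- Pumped: xy⁰z = ε · ε · aaaa = aaaa
- aaaa has length 4 = 2 × 2, which is not prime, so it is not in L

The pumping lemma would require xy⁰z ∈ L, so this decomposition yields a contradiction.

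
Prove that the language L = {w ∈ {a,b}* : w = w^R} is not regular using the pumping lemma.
Assume for contradiction that L is regular, and let p ≥ 1 be the pumping length given by the pumping lemma.
Choose s = a^p b a^p. Then s ∈ L (it reads the same in both directions) and |s| = 2p + 1 ≥ p.
By the pumping lemma, s = xyz for some x, y, z with |xy| ≤ p, |y| ≥ 1, and xy^i z ∈ L for every i ≥ 0.
Since |xy| ≤ p and the first p symbols of s are all a's, y = a^k for some k with 1 ≤ k ≤ p.

Take i = 2: xy²z = a^(p + k) b a^p.
Its reversal is a^p b a^(p + k). These differ because the block of a's before the unique b has length p + k in one and p in the other, and p + k ≠ p since k ≥ 1. So xy²z is not a palindrome, i.e. xy²z ∉ L.

This contradicts the pumping lemma, which requires xy^i z ∈ L for all i ≥ 0.
Hence L = {w ∈ {a,b}* : w = w^R} is not regular. ∎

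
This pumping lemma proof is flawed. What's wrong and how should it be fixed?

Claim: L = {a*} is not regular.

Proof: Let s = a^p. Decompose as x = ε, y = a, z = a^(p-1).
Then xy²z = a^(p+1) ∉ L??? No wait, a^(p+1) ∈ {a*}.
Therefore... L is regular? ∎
Error: The proof attempts to show a*  is not regular, but a* IS regular!

Correction: a* is a regular language (recognized by a simple DFA with one accepting state and self-loop on 'a'). The pumping lemma can only prove non-regularity, not regularity. For regular languages, pumping always works.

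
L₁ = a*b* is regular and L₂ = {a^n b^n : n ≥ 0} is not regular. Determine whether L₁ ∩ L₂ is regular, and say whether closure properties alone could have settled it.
No — L₁ ∩ L₂ is not regular.

Every string a^n b^n already lies in a*b*, so L₁ ∩ L₂ = {a^n b^n : n ≥ 0} = L₂ itself, which is the standard non-regular language (pump s = a^p b^p).

Note that the bare facts "L₁ regular, L₂ non-regular" do not settle the question by themselves: the closure of regular languages under ∪, ∩, complement and difference applies only when BOTH operands are regular. With a non-regular operand the result can come out regular or non-regular depending on the specific languages, so one has to work out L₁ ∩ L₂ for this particular pair, as above.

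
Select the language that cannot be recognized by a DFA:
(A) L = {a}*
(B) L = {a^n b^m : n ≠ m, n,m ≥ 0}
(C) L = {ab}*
(B) {a^n b^m : n ≠ m, n,m ≥ 0}

(B) L = {a^n b^m : n ≠ m, n,m ≥ 0} is NOT regular.

The pumping lemma can be used to prove this:
After pumping a's, we can make n = m

The other languages are regular because they can be recognized by finite automata.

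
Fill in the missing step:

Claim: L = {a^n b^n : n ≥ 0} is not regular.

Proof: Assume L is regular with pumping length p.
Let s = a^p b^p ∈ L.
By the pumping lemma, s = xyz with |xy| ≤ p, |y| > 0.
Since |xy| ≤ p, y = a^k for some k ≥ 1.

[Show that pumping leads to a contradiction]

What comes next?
Consider xy²z = a^(p+k) b^p.

Since k ≥ 1, we have p + k > p.
So xy²z has more a's than b's: (p+k) a's vs p b's.
This means xy²z ∉ L because a^n b^n requires equal counts.

This contradicts the pumping lemma which states xy²z ∈ L.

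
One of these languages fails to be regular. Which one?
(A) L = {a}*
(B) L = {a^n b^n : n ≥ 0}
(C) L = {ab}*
(B) {a^n b^n : n ≥ 0}

(B) L = {a^n b^n : n ≥ 0} is NOT regular.

The pumping lemma can be used to prove this:
After pumping, the number of a's and b's become unequal

The other languages are regular because they can be recognized by finite automata.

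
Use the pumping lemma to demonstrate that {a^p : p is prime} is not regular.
Assume for contradiction that L is regular, and let p ≥ 1 be the pumping length given by the pumping lemma.
Choose a prime q with q ≥ p (one exists because there are infinitely many primes) and let s = a^q. Then s ∈ L and |s| = q ≥ p.
By the pumping lemma, s = xyz for some x, y, z with |xy| ≤ p, |y| ≥ 1, and xy^i z ∈ L for every i ≥ 0.
Here y = a^k for some k with 1 ≤ k ≤ p, and xy^i z = a^(q + (i − 1)k) for every i ≥ 0.

Take i = q + 1: |xy^(q+1) z| = q + qk = q(k + 1).
Both factors satisfy q ≥ 2 and k + 1 ≥ 2, so q(k + 1) is composite, and xy^(q+1) z ∉ L.

This contradicts the pumping lemma, which requires xy^i z ∈ L for all i ≥ 0.
Hence L = {a^p : p is prime} is not regular. ∎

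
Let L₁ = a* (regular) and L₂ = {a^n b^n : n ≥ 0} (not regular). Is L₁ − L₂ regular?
Yes — L₁ − L₂ is regular.

The only string of a* that lies in {a^n b^n} is ε, so L₁ − L₂ = a* − {ε} = a⁺ = aa*, which is regular.

Note that the bare facts "L₁ regular, L₂ non-regular" do not settle the question by themselves: the closure of regular languages under ∪, ∩, complement and difference applies only when BOTH operands are regular. With a non-regular operand the result can come out regular or non-regular depending on the specific languages, so one has to work out L₁ − L₂ for this particular pair, as above.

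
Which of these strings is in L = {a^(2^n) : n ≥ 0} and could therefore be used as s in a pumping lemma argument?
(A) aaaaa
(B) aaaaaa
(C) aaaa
(C) aaaa

The pumping lemma is applied to a string s that lies in L, so first check membership of each option:
- (A) aaaaa has length 5, strictly between 2^2 = 4 and 2^3 = 8, so it is not in L ✗
- (B) aaaaaa has length 6, strictly between 2^2 = 4 and 2^3 = 8, so it is not in L ✗
- (C) aaaa has length 4 = 2^2, so it is in L ✓

Only (C) aaaa is in L, so it is the only candidate that could play the role of s.
(In a complete proof one picks s in terms of the pumping length p so that |s| ≥ p is guaranteed; a fixed string like aaaa illustrates the shape of such an s.)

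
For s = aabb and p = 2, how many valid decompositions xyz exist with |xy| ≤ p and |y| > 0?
3

For s = 'aabb' with pumping length p = 2:

Constraints: |xy| ≤ 2, |y| > 0

Valid decompositions (|xy| ≤ p, |y| ≥ 1):
  • x='', y='a', z='abb'
  • x='a', y='a', z='bb'
  • x='', y='aa', z='bb'

Total count: 3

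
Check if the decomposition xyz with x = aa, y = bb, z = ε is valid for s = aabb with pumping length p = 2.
Violated: |xy| ≤ p

The decomposition x = aa, y = bb, z = ε for s = aabb with p = 2
violates the constraint: |xy| ≤ p

|xy| = |aabb| = 4 > 2 = p. The decomposition puts too many characters in xy.

Pumping lemma constraints:
1. xyz = s (decomposition is valid)
2. |xy| ≤ p
3. |y| > 0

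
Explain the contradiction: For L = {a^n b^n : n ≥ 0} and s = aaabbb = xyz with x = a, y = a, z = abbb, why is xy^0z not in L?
xy⁰z = aabbb ∉ L

Pumping with i = 0 replaces y = a by y⁰ = ε:
- Original: s = xyz = aaabbb; aaabbb = a^3 b^3 has equal counts (3 = 3), so it is in L
- Pumped: xy⁰z = a · ε · abbb = aabbb
- aabbb has 2 a's and 3 b's; 2 ≠ 3, so it is not in L

The pumping lemma would require xy⁰z ∈ L, so this decomposition yields a contradiction.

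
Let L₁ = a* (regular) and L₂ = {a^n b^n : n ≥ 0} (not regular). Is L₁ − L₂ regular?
Yes — L₁ − L₂ is regular.

The only string of a* that lies in {a^n b^n} is ε, so L₁ − L₂ = a* − {ε} = a⁺ = aa*, which is regular.

Note that the bare facts "L₁ regular, L₂ non-regular" do not settle the question by themselves: the closure of regular languages under ∪, ∩, complement and difference applies only when BOTH operands are regular. With a non-regular operand the result can come out regular or non-regular depending on the specific languages, so one has to work out L₁ − L₂ for this particular pair, as above.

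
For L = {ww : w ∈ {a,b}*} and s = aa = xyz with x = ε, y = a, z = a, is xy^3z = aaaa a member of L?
Yes

xy³z = ε · aaa · a = aaaa.
aaaa splits into halves aa · aa, which are equal, so it is in L (w = aa).
(A single pumped string landing in L is not a contradiction by itself; a non-regularity proof needs some i for which xy^i z ∉ L, for every admissible decomposition.)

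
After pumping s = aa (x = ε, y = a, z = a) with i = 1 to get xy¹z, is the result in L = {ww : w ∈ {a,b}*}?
Yes

xy¹z = ε · a · a = aa.
aa splits into halves a · a, which are equal, so it is in L (w = a).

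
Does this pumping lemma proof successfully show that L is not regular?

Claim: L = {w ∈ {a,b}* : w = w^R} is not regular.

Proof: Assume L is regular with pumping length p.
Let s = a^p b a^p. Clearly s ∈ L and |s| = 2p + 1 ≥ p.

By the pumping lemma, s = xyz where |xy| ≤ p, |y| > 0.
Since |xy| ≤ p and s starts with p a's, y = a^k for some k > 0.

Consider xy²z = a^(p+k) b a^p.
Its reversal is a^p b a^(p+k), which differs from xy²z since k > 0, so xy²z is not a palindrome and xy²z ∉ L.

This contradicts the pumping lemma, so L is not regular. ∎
The proof is correct.

This proof is valid because:
1. s = a^p b a^p is in L and is chosen in terms of p, so |s| ≥ p holds for every p
2. The decomposition analysis is correct: |xy| ≤ p forces y to lie inside the leading a's
3. The contradiction is valid: a^(p+k) b a^p has more a's before the b than after it, so it is not a palindrome
4. The conclusion follows logically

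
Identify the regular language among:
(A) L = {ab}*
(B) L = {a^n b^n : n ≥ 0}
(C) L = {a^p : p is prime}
(A) {ab}*

(A) L = {ab}* is regular.

This can be recognized by a finite automaton (DFA/NFA).
Regular expressions like {ab}* define regular languages.

The other choices are not regular:
- {a^n b^n : n ≥ 0}: After pumping, the number of a's and b's become unequal
- {a^p : p is prime}: After pumping, the length becomes composite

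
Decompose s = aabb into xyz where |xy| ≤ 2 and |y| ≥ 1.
x = 'a', y = 'a', z = 'bb'

For s = aabb and p = 2, one valid decomposition is:
- x = 'a' (length 1)
- y = 'a' (length 1)
- z = 'bb' (length 2)

Verification:
- xyz = 'a' + 'a' + 'bb' = aabb ✓
- |xy| = 2 ≤ 2 ✓
- |y| = 1 > 0 ✓

All pumping lemma constraints are satisfied.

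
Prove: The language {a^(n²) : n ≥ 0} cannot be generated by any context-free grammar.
Assume for contradiction that L is context-free, and let p ≥ 1 be the pumping length given by the pumping lemma for CFLs.
Choose s = a^(p²). Then s ∈ L and |s| = p² ≥ p.
By the CFL pumping lemma, s = uvxyz for some u, v, x, y, z with |vxy| ≤ p, |vy| ≥ 1, and uv^i xy^i z ∈ L for every i ≥ 0.
All symbols are a's, so only lengths matter: let k = |vy|, with 1 ≤ k ≤ |vxy| ≤ p.

Take i = 2: |uv²xy²z| = p² + k, and p² < p² + k ≤ p² + p < (p + 1)².
So the length lies strictly between consecutive squares and is not a perfect square; uv²xy²z ∉ L.

This contradicts the CFL pumping lemma, which requires uv^i xy^i z ∈ L for all i ≥ 0.
Hence L = {a^(n²) : n ≥ 0} is not context-free. ∎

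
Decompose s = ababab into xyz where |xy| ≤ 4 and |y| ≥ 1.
x = '', y = 'a', z = 'babab'

For s = ababab and p = 4, one valid decomposition is:
- x = '' (length 0)
- y = 'a' (length 1)
- z = 'babab' (length 5)

Verification:
- xyz = '' + 'a' + 'babab' = ababab ✓
- |xy| = 1 ≤ 4 ✓
- |y| = 1 > 0 ✓

All pumping lemma constraints are satisfied.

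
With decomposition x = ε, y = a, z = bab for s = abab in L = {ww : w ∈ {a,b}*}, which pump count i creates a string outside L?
i = 3

xy³z = ε · aaa · bab = aaabab; aaabab has length 6; its halves are aaa and bab, which differ, so it is not in L.
(Other choices also work, e.g. i = 0, 2; only i = 1 is guaranteed to stay in L since xy¹z = s.)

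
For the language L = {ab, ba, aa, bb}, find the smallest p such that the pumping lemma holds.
p = 3

For a finite language L, the pumping lemma holds vacuously if p > max|s| for s ∈ L.

The longest string in L = {ab, ba, aa, bb} has length 2.
If p = 3, then no string s ∈ L has |s| ≥ p, so the condition is vacuously true.

The minimum pumping length is p = 3.

Why no smaller p works: for any p ≤ 2, the longest string s ∈ L has |s| = 2 ≥ p, so it would
have to be pumpable; but pumping up (i = 2, 3, ...) produces ever longer strings, which cannot all lie in the
finite language L. So the pumping property fails for every p ≤ 2.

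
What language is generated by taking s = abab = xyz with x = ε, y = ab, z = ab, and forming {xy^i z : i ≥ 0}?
{xy^i z : i ≥ 0} = {(ab)^(i+1) : i ≥ 0} = {ab, abab, ababab, ...}

With x = ε, y = ab, z = ab: Pumping 'ab' gives strings of alternating a's and b's.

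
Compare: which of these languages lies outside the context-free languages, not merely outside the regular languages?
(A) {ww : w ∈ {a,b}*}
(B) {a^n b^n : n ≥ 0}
(A) {ww : w ∈ {a,b}*}

(A) {ww : w ∈ {a,b}*} requires the CFL pumping lemma.

- {a^n b^n : n ≥ 0} is context-free (but not regular)
  • Can be shown non-regular with the regular pumping lemma
  • After pumping, the number of a's and b's become unequal

- {ww : w ∈ {a,b}*} is NOT context-free
  • Requires the CFL pumping lemma to prove
  • Cannot verify equality of two arbitrary substrings

The CFL pumping lemma is "stronger" in that it can prove non-membership
in the larger class of context-free languages.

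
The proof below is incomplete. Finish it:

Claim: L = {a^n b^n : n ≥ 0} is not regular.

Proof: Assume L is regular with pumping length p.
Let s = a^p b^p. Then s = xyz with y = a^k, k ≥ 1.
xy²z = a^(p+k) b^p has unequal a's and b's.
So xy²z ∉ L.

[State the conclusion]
This contradicts the pumping lemma for regular languages,
which guarantees xy^i z ∈ L for all i ≥ 0.

Since our assumption that L is regular leads to a contradiction,
we conclude that L = {a^n b^n : n ≥ 0} is NOT regular. ∎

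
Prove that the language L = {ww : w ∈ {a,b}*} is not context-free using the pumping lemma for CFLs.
Assume for contradiction that L is context-free, and let p ≥ 1 be the pumping length given by the pumping lemma for CFLs.
Choose s = a^p b^p a^p b^p. Then s ∈ L (take w = a^p b^p) and |s| = 4p ≥ p.
By the CFL pumping lemma, s = uvxyz for some u, v, x, y, z with |vxy| ≤ p, |vy| ≥ 1, and uv^i xy^i z ∈ L for every i ≥ 0.

Write s as four blocks A₁ B₁ A₂ B₂ with A₁ = A₂ = a^p and B₁ = B₂ = b^p. Since |vxy| ≤ p, the window vxy lies inside at most two adjacent blocks. Take i = 0 and let t = uxz, so |t| = 4p − |vy| with 1 ≤ |vy| ≤ p. If |t| is odd, t ∉ L immediately, so assume |vy| is even (hence |vy| ≥ 2) and |t|/2 = 2p − |vy|/2, which satisfies p ≤ |t|/2 ≤ 2p − 1.

Case 1 (vxy inside A₁B₁): t = a^(p−j) b^(p−l) a^p b^p with j + l = |vy|. The second half of t has length < 2p, so it is a suffix of the trailing a^p b^p and ends in b; the first half is a^(p−j) b^(p−l) a^((j+l)/2), which ends in a because (j+l)/2 ≥ 1. The halves differ, so t ∉ L.

Case 2 (vxy inside B₁A₂, straddling the middle): t = a^p b^(p−j) a^(p−l) b^p with j + l = |vy|. If t = ww, then w is a prefix of t of length ≥ p, so w begins with a^p; and w is a suffix of t of length ≥ p, so w ends with b^p. That forces |w| ≥ 2p, contradicting |w| = |t|/2 ≤ 2p − 1. So t ∉ L.

Case 3 (vxy inside A₂B₂): t = a^p b^p a^(p−j) b^(p−l) with j + l = |vy|. The first half of t is a prefix of a^p b^p, so it begins with a; the second half is b^((j+l)/2) a^(p−j) b^(p−l), which begins with b. The halves differ, so t ∉ L.

In every case uv⁰xy⁰z = uxz ∉ L.

This contradicts the CFL pumping lemma, which requires uv^i xy^i z ∈ L for all i ≥ 0.
Hence L = {ww : w ∈ {a,b}*} is not context-free. ∎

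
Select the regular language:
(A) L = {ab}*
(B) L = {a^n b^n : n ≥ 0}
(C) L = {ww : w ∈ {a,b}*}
(A) {ab}*

(A) L = {ab}* is regular.

This can be recognized by a finite automaton (DFA/NFA).
Regular expressions like {ab}* define regular languages.

The other choices are not regular:
- {a^n b^n : n ≥ 0}: After pumping, the number of a's and b's become unequal
- {ww : w ∈ {a,b}*}: After pumping, the two halves no longer match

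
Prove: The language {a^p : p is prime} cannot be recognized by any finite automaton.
Assume for contradiction that L is regular, and let p ≥ 1 be the pumping length given by the pumping lemma.
Choose a prime q with q ≥ p (one exists because there are infinitely many primes) and let s = a^q. Then s ∈ L and |s| = q ≥ p.
By the pumping lemma, s = xyz for some x, y, z with |xy| ≤ p, |y| ≥ 1, and xy^i z ∈ L for every i ≥ 0.
Here y = a^k for some k with 1 ≤ k ≤ p, and xy^i z = a^(q + (i − 1)k) for every i ≥ 0.

Take i = q + 1: |xy^(q+1) z| = q + qk = q(k + 1).
Both factors satisfy q ≥ 2 and k + 1 ≥ 2, so q(k + 1) is composite, and xy^(q+1) z ∉ L.

This contradicts the pumping lemma, which requires xy^i z ∈ L for all i ≥ 0.
Hence L = {a^p : p is prime} is not regular. ∎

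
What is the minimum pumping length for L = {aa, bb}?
p = 3

For a finite language L, the pumping lemma holds vacuously if p > max|s| for s ∈ L.

The longest string in L = {aa, bb} has length 2.
If p = 3, then no string s ∈ L has |s| ≥ p, so the condition is vacuously true.

The minimum pumping length is p = 3.

Why no smaller p works: for any p ≤ 2, the longest string s ∈ L has |s| = 2 ≥ p, so it would
have to be pumpable; but pumping up (i = 2, 3, ...) produces ever longer strings, which cannot all lie in the
finite language L. So the pumping property fails for every p ≤ 2.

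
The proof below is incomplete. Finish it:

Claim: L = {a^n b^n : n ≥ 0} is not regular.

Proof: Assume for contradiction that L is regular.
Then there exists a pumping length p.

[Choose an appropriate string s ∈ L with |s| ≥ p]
s = a^p b^p

This string is in L (has equal a's and b's) and has length 2p ≥ p.
Any decomposition xyz with |xy| ≤ p means y consists only of a's,
so pumping will unbalance the counts.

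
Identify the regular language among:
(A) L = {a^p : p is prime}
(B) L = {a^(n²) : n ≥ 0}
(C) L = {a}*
(C) {a}*

(C) L = {a}* is regular.

This can be recognized by a finite automaton (DFA/NFA).
Regular expressions like {a}* define regular languages.

The other choices are not regular:
- {a^p : p is prime}: After pumping, the length becomes composite
- {a^(n²) : n ≥ 0}: After pumping, length is no longer a perfect square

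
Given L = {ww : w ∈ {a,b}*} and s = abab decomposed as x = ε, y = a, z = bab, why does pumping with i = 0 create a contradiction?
xy⁰z = bab ∉ L

Pumping with i = 0 replaces y = a by y⁰ = ε:
- Original: s = xyz = abab; abab splits into halves ab · ab, which are equal, so it is in L (w = ab)
- Pumped: xy⁰z = ε · ε · bab = bab
- bab has odd length 3, so it cannot be written as ww and is not in L

The pumping lemma would require xy⁰z ∈ L, so this decomposition yields a contradiction.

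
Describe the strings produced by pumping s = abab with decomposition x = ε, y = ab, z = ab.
{xy^i z : i ≥ 0} = {(ab)^(i+1) : i ≥ 0} = {ab, abab, ababab, ...}

With x = ε, y = ab, z = ab: Pumping 'ab' gives strings of alternating a's and b's.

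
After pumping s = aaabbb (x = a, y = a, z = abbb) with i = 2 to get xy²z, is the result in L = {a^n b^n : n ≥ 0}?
No

xy²z = a · aa · abbb = aaaabbb.
aaaabbb has 4 a's and 3 b's; 4 ≠ 3, so it is not in L.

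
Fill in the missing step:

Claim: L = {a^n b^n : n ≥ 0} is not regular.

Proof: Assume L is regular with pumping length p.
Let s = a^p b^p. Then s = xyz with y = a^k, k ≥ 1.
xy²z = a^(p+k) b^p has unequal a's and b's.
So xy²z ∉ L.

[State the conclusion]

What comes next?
This contradicts the pumping lemma for regular languages,
which guarantees xy^i z ∈ L for all i ≥ 0.

Since our assumption that L is regular leads to a contradiction,
we conclude that L = {a^n b^n : n ≥ 0} is NOT regular. ∎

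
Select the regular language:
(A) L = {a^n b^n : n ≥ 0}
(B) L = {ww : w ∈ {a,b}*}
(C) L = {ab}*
(C) {ab}*

(C) L = {ab}* is regular.

This can be recognized by a finite automaton (DFA/NFA).
Regular expressions like {ab}* define regular languages.

The other choices are not regular:
- {ww : w ∈ {a,b}*}: After pumping, the two halves no longer match
- {a^n b^n : n ≥ 0}: After pumping, the number of a's and b's become unequal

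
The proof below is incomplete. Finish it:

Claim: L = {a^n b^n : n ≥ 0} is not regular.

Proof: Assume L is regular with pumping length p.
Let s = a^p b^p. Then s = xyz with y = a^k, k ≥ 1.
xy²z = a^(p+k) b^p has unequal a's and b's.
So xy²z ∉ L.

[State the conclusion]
This contradicts the pumping lemma for regular languages,
which guarantees xy^i z ∈ L for all i ≥ 0.

Since our assumption that L is regular leads to a contradiction,
we conclude that L = {a^n b^n : n ≥ 0} is NOT regular. ∎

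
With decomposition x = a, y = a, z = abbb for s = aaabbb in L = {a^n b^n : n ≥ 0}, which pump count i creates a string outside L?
i = 0

xy⁰z = a · ε · abbb = aabbb; aabbb has 2 a's and 3 b's; 2 ≠ 3, so it is not in L.
(Other choices also work, e.g. i = 2, 3; only i = 1 is guaranteed to stay in L since xy¹z = s.)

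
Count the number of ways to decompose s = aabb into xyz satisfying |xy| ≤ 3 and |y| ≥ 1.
6

For s = 'aabb' with pumping length p = 3:

Constraints: |xy| ≤ 3, |y| > 0

Valid decompositions (|xy| ≤ p, |y| ≥ 1):
  • x='', y='a', z='abb'
  • x='a', y='a', z='bb'
  • x='', y='aa', z='bb'
  • x='aa', y='b', z='b'
  • x='a', y='ab', z='b'
  • x='', y='aab', z='b'

Total count: 6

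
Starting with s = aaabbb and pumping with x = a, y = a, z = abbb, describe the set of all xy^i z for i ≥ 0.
{xy^i z : i ≥ 0} = {a^(2+i) b^3 : i ≥ 0} = {aabbb, aaabbb, aaaabbb, ...}

With x = a, y = a, z = abbb: Starting with aaabbb and pumping the second 'a', we get strings with 2+i a's followed by 3 b's for i = 0, 1, 2, ...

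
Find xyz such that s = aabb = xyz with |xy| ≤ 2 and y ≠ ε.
x = '', y = 'a', z = 'abb'

For s = aabb and p = 2, one valid decomposition is:
- x = '' (length 0)
- y = 'a' (length 1)
- z = 'abb' (length 3)

Verification:
- xyz = '' + 'a' + 'abb' = aabb ✓
- |xy| = 1 ≤ 2 ✓
- |y| = 1 > 0 ✓

All pumping lemma constraints are satisfied.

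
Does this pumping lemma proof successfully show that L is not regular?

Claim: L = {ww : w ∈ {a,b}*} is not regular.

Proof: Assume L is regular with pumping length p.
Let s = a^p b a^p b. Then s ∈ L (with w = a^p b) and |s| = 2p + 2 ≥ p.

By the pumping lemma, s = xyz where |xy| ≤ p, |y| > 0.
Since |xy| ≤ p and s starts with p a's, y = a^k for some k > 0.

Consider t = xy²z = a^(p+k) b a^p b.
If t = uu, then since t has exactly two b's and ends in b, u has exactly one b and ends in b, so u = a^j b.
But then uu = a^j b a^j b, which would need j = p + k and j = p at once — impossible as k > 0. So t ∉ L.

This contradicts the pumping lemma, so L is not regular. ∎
The proof is correct.

This proof is valid because:
1. s = a^p b a^p b is in L and is chosen in terms of p, so |s| ≥ p holds for every p
2. The decomposition analysis is correct: |xy| ≤ p forces y to lie inside the leading a's
3. The contradiction is valid: the argument shows a^(p+k) b a^p b cannot be split into two equal halves
4. The conclusion follows logically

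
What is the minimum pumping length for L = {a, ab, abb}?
p = 4

For a finite language L, the pumping lemma holds vacuously if p > max|s| for s ∈ L.

The longest string in L = {a, ab, abb} has length 3.
If p = 4, then no string s ∈ L has |s| ≥ p, so the condition is vacuously true.

The minimum pumping length is p = 4.

Why no smaller p works: for any p ≤ 3, the longest string s ∈ L has |s| = 3 ≥ p, so it would
have to be pumpable; but pumping up (i = 2, 3, ...) produces ever longer strings, which cannot all lie in the
finite language L. So the pumping property fails for every p ≤ 3.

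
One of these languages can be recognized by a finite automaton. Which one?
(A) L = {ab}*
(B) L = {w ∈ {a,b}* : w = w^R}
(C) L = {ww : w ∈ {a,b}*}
(A) {ab}*

(A) L = {ab}* is regular.

This can be recognized by a finite automaton (DFA/NFA).
Regular expressions like {ab}* define regular languages.

The other choices are not regular:
- {ww : w ∈ {a,b}*}: After pumping, the two halves no longer match
- {w ∈ {a,b}* : w = w^R}: After pumping, the string is no longer symmetric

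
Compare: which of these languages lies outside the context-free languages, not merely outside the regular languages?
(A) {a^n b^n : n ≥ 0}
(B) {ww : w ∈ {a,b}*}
(B) {ww : w ∈ {a,b}*}

(B) {ww : w ∈ {a,b}*} requires the CFL pumping lemma.

- {a^n b^n : n ≥ 0} is context-free (but not regular)
  • Can be shown non-regular with the regular pumping lemma
  • After pumping, the number of a's and b's become unequal

- {ww : w ∈ {a,b}*} is NOT context-free
  • Requires the CFL pumping lemma to prove
  • Even a PDA cannot compare two arbitrary halves symbol by symbol; CFL pumping on a^p b^p a^p b^p fails

The CFL pumping lemma is "stronger" in that it can prove non-membership
in the larger class of context-free languages.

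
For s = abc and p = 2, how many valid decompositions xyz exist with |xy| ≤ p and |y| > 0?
3

For s = 'abc' with pumping length p = 2:

Constraints: |xy| ≤ 2, |y| > 0

Valid decompositions (|xy| ≤ p, |y| ≥ 1):
  • x='', y='a', z='bc'
  • x='a', y='b', z='c'
  • x='', y='ab', z='c'

Total count: 3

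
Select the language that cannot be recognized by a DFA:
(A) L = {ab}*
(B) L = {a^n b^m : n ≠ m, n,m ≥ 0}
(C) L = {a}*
(B) {a^n b^m : n ≠ m, n,m ≥ 0}

(B) L = {a^n b^m : n ≠ m, n,m ≥ 0} is NOT regular.

The pumping lemma can be used to prove this:
After pumping a's, we can make n = m

The other languages are regular because they can be recognized by finite automata.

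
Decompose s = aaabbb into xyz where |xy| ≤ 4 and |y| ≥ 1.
x = 'aa', y = 'ab', z = 'bb'

For s = aaabbb and p = 4, one valid decomposition is:
- x = 'aa' (length 2)
- y = 'ab' (length 2)
- z = 'bb' (length 2)

Verification:
- xyz = 'aa' + 'ab' + 'bb' = aaabbb ✓
- |xy| = 4 ≤ 4 ✓
- |y| = 2 > 0 ✓

All pumping lemma constraints are satisfied.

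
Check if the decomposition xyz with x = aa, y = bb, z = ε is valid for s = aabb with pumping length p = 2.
Violated: |xy| ≤ p

The decomposition x = aa, y = bb, z = ε for s = aabb with p = 2
violates the constraint: |xy| ≤ p

|xy| = |aabb| = 4 > 2 = p. The decomposition puts too many characters in xy.

Pumping lemma constraints:
1. xyz = s (decomposition is valid)
2. |xy| ≤ p
3. |y| > 0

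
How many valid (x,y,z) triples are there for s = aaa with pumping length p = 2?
3

For s = 'aaa' with pumping length p = 2:

Constraints: |xy| ≤ 2, |y| > 0

Valid decompositions (|xy| ≤ p, |y| ≥ 1):
  • x='', y='a', z='aa'
  • x='a', y='a', z='a'
  • x='', y='aa', z='a'

Total count: 3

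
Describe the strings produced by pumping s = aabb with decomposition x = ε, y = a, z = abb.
{xy^i z : i ≥ 0} = {a^(i+1) b^2 : i ≥ 0} = {abb, aabb, aaabb, ...}

With x = ε, y = a, z = abb: Starting with aabb and pumping the first 'a' (z = abb keeps the second 'a'), we get strings with i+1 a's followed by 2 b's for i = 0, 1, 2, ...; note bb is not produced because z always contributes one a.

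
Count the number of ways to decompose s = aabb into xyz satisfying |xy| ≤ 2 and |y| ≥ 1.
3

For s = 'aabb' with pumping length p = 2:

Constraints: |xy| ≤ 2, |y| > 0

Valid decompositions (|xy| ≤ p, |y| ≥ 1):
  • x='', y='a', z='abb'
  • x='a', y='a', z='bb'
  • x='', y='aa', z='bb'

Total count: 3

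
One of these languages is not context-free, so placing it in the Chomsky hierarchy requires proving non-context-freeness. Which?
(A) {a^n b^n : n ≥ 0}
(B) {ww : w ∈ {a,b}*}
(B) {ww : w ∈ {a,b}*}

(B) {ww : w ∈ {a,b}*} requires the CFL pumping lemma.

- {a^n b^n : n ≥ 0} is context-free (but not regular)
  • Can be shown non-regular with the regular pumping lemma
  • After pumping, the number of a's and b's become unequal

- {ww : w ∈ {a,b}*} is NOT context-free
  • Requires the CFL pumping lemma to prove
  • Even a PDA cannot compare two arbitrary halves symbol by symbol; CFL pumping on a^p b^p a^p b^p fails

The CFL pumping lemma is "stronger" in that it can prove non-membership
in the larger class of context-free languages.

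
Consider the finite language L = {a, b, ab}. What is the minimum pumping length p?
p = 3

For a finite language L, the pumping lemma holds vacuously if p > max|s| for s ∈ L.

The longest string in L = {a, b, ab} has length 2.
If p = 3, then no string s ∈ L has |s| ≥ p, so the condition is vacuously true.

The minimum pumping length is p = 3.

Why no smaller p works: for any p ≤ 2, the longest string s ∈ L has |s| = 2 ≥ p, so it would
have to be pumpable; but pumping up (i = 2, 3, ...) produces ever longer strings, which cannot all lie in the
finite language L. So the pumping property fails for every p ≤ 2.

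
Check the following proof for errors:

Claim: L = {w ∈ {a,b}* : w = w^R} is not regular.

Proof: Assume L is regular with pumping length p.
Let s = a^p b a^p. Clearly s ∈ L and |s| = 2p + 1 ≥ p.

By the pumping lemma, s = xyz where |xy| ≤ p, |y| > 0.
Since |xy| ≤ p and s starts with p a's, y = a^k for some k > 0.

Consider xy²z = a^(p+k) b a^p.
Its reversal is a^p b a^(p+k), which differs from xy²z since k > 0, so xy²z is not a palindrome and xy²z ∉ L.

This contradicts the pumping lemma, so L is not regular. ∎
The proof is correct.

This proof is valid because:
1. s = a^p b a^p is in L and is chosen in terms of p, so |s| ≥ p holds for every p
2. The decomposition analysis is correct: |xy| ≤ p forces y to lie inside the leading a's
3. The contradiction is valid: a^(p+k) b a^p has more a's before the b than after it, so it is not a palindrome
4. The conclusion follows logically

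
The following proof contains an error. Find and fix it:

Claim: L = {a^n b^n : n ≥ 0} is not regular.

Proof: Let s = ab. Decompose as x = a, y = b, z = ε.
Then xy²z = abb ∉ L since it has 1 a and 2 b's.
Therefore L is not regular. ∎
Error: The string s = ab might be shorter than the pumping length p.

Correction: Choose s = a^p b^p to ensure |s| ≥ p. Also, the decomposition is wrong: with |xy| ≤ p, y cannot include b's when s starts with p a's.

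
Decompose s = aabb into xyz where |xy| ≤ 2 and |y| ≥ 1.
x = 'a', y = 'a', z = 'bb'

For s = aabb and p = 2, one valid decomposition is:
- x = 'a' (length 1)
- y = 'a' (length 1)
- z = 'bb' (length 2)

Verification:
- xyz = 'a' + 'a' + 'bb' = aabb ✓
- |xy| = 2 ≤ 2 ✓
- |y| = 1 > 0 ✓

All pumping lemma constraints are satisfied.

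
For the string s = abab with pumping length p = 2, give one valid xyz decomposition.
x = '', y = 'ab', z = 'ab'

For s = abab and p = 2, one valid decomposition is:
- x = '' (length 0)
- y = 'ab' (length 2)
- z = 'ab' (length 2)

Verification:
- xyz = '' + 'ab' + 'ab' = abab ✓
- |xy| = 2 ≤ 2 ✓
- |y| = 2 > 0 ✓

All pumping lemma constraints are satisfied.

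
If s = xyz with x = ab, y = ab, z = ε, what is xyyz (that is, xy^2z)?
ababab

Given x = 'ab', y = 'ab', z = '' and i = 2:

xy^2z = x + y·y·...·y (2 times) + z
       = 'ab' + 'ab'^2 + ''
       = 'ab' + 'abab' + ''
       = 'ababab'

The pumped string is 'ababab' with length 6.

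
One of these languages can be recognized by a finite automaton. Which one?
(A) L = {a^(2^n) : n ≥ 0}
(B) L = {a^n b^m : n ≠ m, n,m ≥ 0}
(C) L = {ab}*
(C) {ab}*

(C) L = {ab}* is regular.

This can be recognized by a finite automaton (DFA/NFA).
Regular expressions like {ab}* define regular languages.

The other choices are not regular:
- {a^n b^m : n ≠ m, n,m ≥ 0}: After pumping a's, we can make n = m
- {a^(2^n) : n ≥ 0}: After pumping, length is no longer a power of 2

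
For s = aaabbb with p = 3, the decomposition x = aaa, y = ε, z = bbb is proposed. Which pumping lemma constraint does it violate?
Violated: |y| > 0

The decomposition x = aaa, y = ε, z = bbb for s = aaabbb with p = 3
violates the constraint: |y| > 0

|y| = 0, but the pumping lemma requires |y| > 0 (y must be non-empty).

Pumping lemma constraints:
1. xyz = s (decomposition is valid)
2. |xy| ≤ p
3. |y| > 0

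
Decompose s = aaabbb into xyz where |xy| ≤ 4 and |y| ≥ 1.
x = 'aaa', y = 'b', z = 'bb'

For s = aaabbb and p = 4, one valid decomposition is:
- x = 'aaa' (length 3)
- y = 'b' (length 1)
- z = 'bb' (length 2)

Verification:
- xyz = 'aaa' + 'b' + 'bb' = aaabbb ✓
- |xy| = 4 ≤ 4 ✓
- |y| = 1 > 0 ✓

All pumping lemma constraints are satisfied.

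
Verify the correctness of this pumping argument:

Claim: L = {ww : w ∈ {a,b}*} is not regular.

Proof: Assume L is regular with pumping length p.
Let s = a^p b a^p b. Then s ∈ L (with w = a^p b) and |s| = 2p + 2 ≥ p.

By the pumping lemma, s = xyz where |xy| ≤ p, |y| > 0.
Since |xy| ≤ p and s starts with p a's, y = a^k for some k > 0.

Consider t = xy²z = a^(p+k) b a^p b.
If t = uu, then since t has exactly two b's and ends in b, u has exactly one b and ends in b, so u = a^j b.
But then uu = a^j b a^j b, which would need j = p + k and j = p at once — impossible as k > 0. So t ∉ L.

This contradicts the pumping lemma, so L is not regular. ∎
The proof is correct.

This proof is valid because:
1. s = a^p b a^p b is in L and is chosen in terms of p, so |s| ≥ p holds for every p
2. The decomposition analysis is correct: |xy| ≤ p forces y to lie inside the leading a's
3. The contradiction is valid: the argument shows a^(p+k) b a^p b cannot be split into two equal halves
4. The conclusion follows logically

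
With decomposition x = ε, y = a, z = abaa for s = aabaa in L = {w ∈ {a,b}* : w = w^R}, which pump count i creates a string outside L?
i = 2

xy²z = ε · aa · abaa = aaabaa; aaabaa reversed is aabaaa ≠ aaabaa, so it is not a palindrome and is not in L.
(Other choices also work, e.g. i = 0, 3; only i = 1 is guaranteed to stay in L since xy¹z = s.)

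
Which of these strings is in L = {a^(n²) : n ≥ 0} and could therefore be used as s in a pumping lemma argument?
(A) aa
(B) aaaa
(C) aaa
(B) aaaa

The pumping lemma is applied to a string s that lies in L, so first check membership of each option:
- (A) aa has length 2, strictly between 1² = 1 and 2² = 4, so it is not in L ✗
- (B) aaaa has length 4 = 2², a perfect square, so it is in L ✓
- (C) aaa has length 3, strictly between 1² = 1 and 2² = 4, so it is not in L ✗

Only (B) aaaa is in L, so it is the only candidate that could play the role of s.
(In a complete proof one picks s in terms of the pumping length p so that |s| ≥ p is guaranteed; a fixed string like aaaa illustrates the shape of such an s.)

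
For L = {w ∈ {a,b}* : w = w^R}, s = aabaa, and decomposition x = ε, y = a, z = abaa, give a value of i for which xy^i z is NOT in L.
i = 0

xy⁰z = ε · ε · abaa = abaa; abaa reversed is aaba ≠ abaa, so it is not a palindrome and is not in L.
(Other choices also work, e.g. i = 2, 3; only i = 1 is guaranteed to stay in L since xy¹z = s.)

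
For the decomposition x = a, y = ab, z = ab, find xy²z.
aababab

Given x = 'a', y = 'ab', z = 'ab' and i = 2:

xy^2z = x + y·y·...·y (2 times) + z
       = 'a' + 'ab'^2 + 'ab'
       = 'a' + 'abab' + 'ab'
       = 'aababab'

The pumped string is 'aababab' with length 7.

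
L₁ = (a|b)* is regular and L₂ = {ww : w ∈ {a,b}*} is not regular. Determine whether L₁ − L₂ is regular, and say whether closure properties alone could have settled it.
No — L₁ − L₂ is not regular.

L₁ − L₂ is the complement of {ww} within {a,b}*. If it were regular, its complement {ww} would be regular as well (regular languages are closed under complement) — contradiction. So L₁ − L₂ is not regular.

Note that the bare facts "L₁ regular, L₂ non-regular" do not settle the question by themselves: the closure of regular languages under ∪, ∩, complement and difference applies only when BOTH operands are regular. With a non-regular operand the result can come out regular or non-regular depending on the specific languages, so one has to work out L₁ − L₂ for this particular pair, as above.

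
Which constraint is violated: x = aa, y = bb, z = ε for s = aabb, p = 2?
Violated: |xy| ≤ p

The decomposition x = aa, y = bb, z = ε for s = aabb with p = 2
violates the constraint: |xy| ≤ p

|xy| = |aabb| = 4 > 2 = p. The decomposition puts too many characters in xy.

Pumping lemma constraints:
1. xyz = s (decomposition is valid)
2. |xy| ≤ p
3. |y| > 0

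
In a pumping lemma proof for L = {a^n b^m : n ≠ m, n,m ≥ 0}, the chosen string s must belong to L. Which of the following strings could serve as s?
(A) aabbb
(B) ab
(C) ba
(A) aabbb

The pumping lemma is applied to a string s that lies in L, so first check membership of each option:
- (A) aabbb = a^2 b^3 with 2 ≠ 3, so it is in L ✓
- (B) ab = a^1 b^1 has n = m = 1, so it is not in L ✗
- (C) ba has an a after a b, so it is not of the form a^n b^m and is not in L ✗

Only (A) aabbb is in L, so it is the only candidate that could play the role of s.
(In a complete proof one picks s in terms of the pumping length p so that |s| ≥ p is guaranteed; a fixed string like aabbb illustrates the shape of such an s.)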